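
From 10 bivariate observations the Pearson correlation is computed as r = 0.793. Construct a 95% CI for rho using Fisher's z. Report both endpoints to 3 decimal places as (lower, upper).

(0.326, 0.949)

Fisher z: z_r = atanh(r) = ½·ln((1+0.793)/(1−0.793)) = 1.079463
SE(z) = 1/√(n−3) = 1/√7 = 0.377964
95% ⇒ z* = 1.960; margin = 1.960·0.377964 = 0.740809
CI on z-scale: (0.338654, 1.820272)
Back-transform: tanh(0.338654) = 0.326275, tanh(1.820272) = 0.948866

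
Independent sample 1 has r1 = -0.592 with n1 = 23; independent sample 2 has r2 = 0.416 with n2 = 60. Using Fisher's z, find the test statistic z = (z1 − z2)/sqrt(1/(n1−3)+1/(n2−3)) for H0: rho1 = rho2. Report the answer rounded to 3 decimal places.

z1 = atanh(-0.592) = -0.680740,  z2 = atanh(0.416) = 0.442845
SE = √(1/(n1−3) + 1/(n2−3)) = √(1/20 + 1/57) = √(0.0500000 + 0.0175439) = √0.0675439 = 0.259892
z = (z1 − z2)/SE = (-0.680740 − 0.442845) / 0.259892 = -1.123585 / 0.259892 = -4.323

-4.323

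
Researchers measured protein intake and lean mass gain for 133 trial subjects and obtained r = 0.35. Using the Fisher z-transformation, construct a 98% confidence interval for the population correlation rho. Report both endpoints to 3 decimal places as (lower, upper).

z_r = atanh(0.35) = 0.365444;  SE = 1/√(n−3) = 1/√130 = 0.087706
z-limits: 0.365444 ± 2.326·0.087706 = 0.365444 ± 0.204004 = [0.161440, 0.569448]
ρ-limits: (tanh 0.161440, tanh 0.569448) = (0.160, 0.515)

(0.160, 0.515)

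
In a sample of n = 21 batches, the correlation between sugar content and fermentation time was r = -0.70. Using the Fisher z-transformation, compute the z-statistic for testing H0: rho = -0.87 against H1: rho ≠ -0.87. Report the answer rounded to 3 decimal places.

Fisher z: atanh(-0.70) = -0.867301, atanh(-0.87) = -1.333080
z = (z_r − z_0)·√(n−3) = (-0.867301 − (-1.333080))·√18 = 0.465779 · 4.242641 = 1.976

1.976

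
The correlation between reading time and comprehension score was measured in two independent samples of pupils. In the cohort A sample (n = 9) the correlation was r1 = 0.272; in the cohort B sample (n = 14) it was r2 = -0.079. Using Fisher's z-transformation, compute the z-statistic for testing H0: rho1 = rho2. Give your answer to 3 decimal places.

z1 = atanh(0.272) = 0.279022,  z2 = atanh(-0.079) = -0.079165
SE = √(1/(n1−3) + 1/(n2−3)) = √(1/6 + 1/11) = √(0.1666667 + 0.0909091) = √0.2575758 = 0.507519
z = (z1 − z2)/SE = (0.279022 − (-0.079165)) / 0.507519 = 0.358187 / 0.507519 = 0.706

0.706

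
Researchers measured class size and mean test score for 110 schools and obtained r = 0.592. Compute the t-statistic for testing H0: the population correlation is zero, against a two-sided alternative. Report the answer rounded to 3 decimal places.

7.634

t = r·√(n−2) / √(1−r²) with r = 0.592, n = 110
  = 0.592·√108 / √(1 − 0.350464)
  = 0.592·10.392305 / 0.805938
  = 6.152245 / 0.805938 = 7.634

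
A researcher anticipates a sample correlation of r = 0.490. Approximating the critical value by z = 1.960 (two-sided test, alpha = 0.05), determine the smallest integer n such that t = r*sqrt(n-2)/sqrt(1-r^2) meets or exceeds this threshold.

Need r·√(n−2)/√(1−r²) ≥ 1.960
√(n−2) ≥ 1.960·√(1−0.240100) / 0.490 = 1.960·0.871722 / 0.490 = 3.4869
n−2 ≥ 12.1585  ⇒  n ≥ 14.1585
Smallest integer n = 15

15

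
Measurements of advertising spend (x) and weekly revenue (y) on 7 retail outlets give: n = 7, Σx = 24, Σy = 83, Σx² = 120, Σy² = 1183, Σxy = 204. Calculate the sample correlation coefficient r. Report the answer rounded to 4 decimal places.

Numerator: nΣxy − (Σx)(Σy) = 7·204 − (24)(83) = -564
Denominator: √[(nΣx²−(Σx)²)(nΣy²−(Σy)²)]
  nΣx²−(Σx)² = 7·120 − 576 = 264;  nΣy²−(Σy)² = 7·1183 − 6889 = 1392
  √(264·1392) = √367488 = 606.2079
r = -564 / 606.2079 = -0.9304

-0.9304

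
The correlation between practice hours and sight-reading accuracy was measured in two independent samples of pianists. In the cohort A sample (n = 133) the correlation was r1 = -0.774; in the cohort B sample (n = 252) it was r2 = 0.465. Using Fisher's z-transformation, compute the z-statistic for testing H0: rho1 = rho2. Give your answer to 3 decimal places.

Fisher z-transforms: z1 = atanh(-0.774) = -1.030229, z2 = atanh(0.465) = 0.503672; difference d = -1.533901
Var(d) = 1/130 + 1/249 = 0.0076923 + 0.0040161 = 0.0117084
z = d/√Var(d) = -1.533901 / √0.0117084 = -1.533901 / 0.108205 = -14.176

-14.176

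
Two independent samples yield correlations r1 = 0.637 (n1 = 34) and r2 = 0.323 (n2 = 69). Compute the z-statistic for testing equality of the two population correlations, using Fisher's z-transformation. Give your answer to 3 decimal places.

1.920

z1 = atanh(0.637) = 0.753109,  z2 = atanh(0.323) = 0.334993
SE = √(1/(n1−3) + 1/(n2−3)) = √(1/31 + 1/66) = √(0.0322581 + 0.0151515) = √0.0474096 = 0.217737
z = (z1 − z2)/SE = (0.753109 − 0.334993) / 0.217737 = 0.418116 / 0.217737 = 1.920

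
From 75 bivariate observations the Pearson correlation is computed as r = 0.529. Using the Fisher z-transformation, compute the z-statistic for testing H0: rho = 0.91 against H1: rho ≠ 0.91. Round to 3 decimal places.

Fisher z: atanh(0.529) = 0.588756, atanh(0.91) = 1.527524
z = (z_r − z_0)·√(n−3) = (0.588756 − 1.527524)·√72 = -0.938768 · 8.485281 = -7.966

-7.966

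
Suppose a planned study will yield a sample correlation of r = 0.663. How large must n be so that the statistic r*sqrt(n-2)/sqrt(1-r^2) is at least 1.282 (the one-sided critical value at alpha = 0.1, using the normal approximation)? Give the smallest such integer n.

5

Need r·√(n−2)/√(1−r²) ≥ 1.282
√(n−2) ≥ 1.282·√(1−0.439569) / 0.663 = 1.282·0.748619 / 0.663 = 1.4476
n−2 ≥ 2.0955  ⇒  n ≥ 4.0955
Smallest integer n = 5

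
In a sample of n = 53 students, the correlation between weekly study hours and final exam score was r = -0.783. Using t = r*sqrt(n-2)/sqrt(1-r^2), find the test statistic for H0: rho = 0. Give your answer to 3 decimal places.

t = r·√(n−2) / √(1−r²) with r = -0.783, n = 53
  = -0.783·√51 / √(1 − 0.613089)
  = -0.783·7.141428 / 0.622022
  = -5.591738 / 0.622022 = -8.990

-8.990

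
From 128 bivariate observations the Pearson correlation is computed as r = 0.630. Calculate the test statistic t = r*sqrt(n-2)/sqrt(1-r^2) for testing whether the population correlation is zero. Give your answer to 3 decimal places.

t = r·√(n−2) / √(1−r²) with r = 0.630, n = 128
  = 0.630·√126 / √(1 − 0.396900)
  = 0.630·11.224972 / 0.776595
  = 7.071732 / 0.776595 = 9.106

9.106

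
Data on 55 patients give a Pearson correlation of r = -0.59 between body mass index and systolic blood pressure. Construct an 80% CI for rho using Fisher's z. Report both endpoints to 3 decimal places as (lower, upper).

(-0.694, -0.462)

Fisher z: z_r = atanh(r) = ½·ln((1+(-0.59))/(1−(-0.59))) = -0.677666
SE(z) = 1/√(n−3) = 1/√52 = 0.138675
80% ⇒ z* = 1.282; margin = 1.282·0.138675 = 0.177781
CI on z-scale: (-0.855447, -0.499885)
Back-transform: tanh(-0.855447) = -0.693904, tanh(-0.499885) = -0.462027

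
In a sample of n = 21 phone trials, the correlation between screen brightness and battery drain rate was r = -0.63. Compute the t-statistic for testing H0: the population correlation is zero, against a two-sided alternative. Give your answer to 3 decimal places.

1 − r² = 1 − 0.3969 = 0.6031;  √(1−r²) = 0.776595
√(n−2) = √19 = 4.358899
t = r·√(n−2)/√(1−r²) = -0.63 · 4.358899 / 0.776595 = -3.536

-3.536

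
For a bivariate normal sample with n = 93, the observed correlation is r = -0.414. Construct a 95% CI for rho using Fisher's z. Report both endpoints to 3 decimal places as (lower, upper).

(-0.570, -0.230)

z_r = atanh(-0.414) = -0.440429;  SE = 1/√(n−3) = 1/√90 = 0.105409
z-limits: -0.440429 ± 1.960·0.105409 = -0.440429 ± 0.206602 = [-0.647031, -0.233827]
ρ-limits: (tanh -0.647031, tanh -0.233827) = (-0.570, -0.230)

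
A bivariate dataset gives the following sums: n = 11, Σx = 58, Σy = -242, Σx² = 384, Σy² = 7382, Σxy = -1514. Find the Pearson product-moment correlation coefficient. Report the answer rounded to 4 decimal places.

S_xy = nΣxy − ΣxΣy = 11·(-1514) − 58·(-242) = -16654 − (-14036) = -2618
S_xx = nΣx² − (Σx)² = 11·384 − 58² = 4224 − 3364 = 860
S_yy = nΣy² − (Σy)² = 11·7382 − (-242)² = 81202 − 58564 = 22638
r = S_xy / √(S_xx·S_yy) = -2618 / √(860·22638) = -2618 / √19468680 = -2618 / 4412.3327 = -0.5933

-0.5933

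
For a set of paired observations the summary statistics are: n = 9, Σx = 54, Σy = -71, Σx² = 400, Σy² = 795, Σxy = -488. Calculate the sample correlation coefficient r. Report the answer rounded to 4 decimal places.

-0.4640

S_xy = nΣxy − ΣxΣy = 9·(-488) − 54·(-71) = -4392 − (-3834) = -558
S_xx = nΣx² − (Σx)² = 9·400 − 54² = 3600 − 2916 = 684
S_yy = nΣy² − (Σy)² = 9·795 − (-71)² = 7155 − 5041 = 2114
r = S_xy / √(S_xx·S_yy) = -558 / √(684·2114) = -558 / √1445976 = -558 / 1202.4874 = -0.4640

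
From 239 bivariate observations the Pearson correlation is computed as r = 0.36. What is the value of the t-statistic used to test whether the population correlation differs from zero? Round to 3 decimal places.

t = r·√(n−2) / √(1−r²) with r = 0.36, n = 239
  = 0.36·√237 / √(1 − 0.1296)
  = 0.36·15.394804 / 0.932952
  = 5.542129 / 0.932952 = 5.940

5.940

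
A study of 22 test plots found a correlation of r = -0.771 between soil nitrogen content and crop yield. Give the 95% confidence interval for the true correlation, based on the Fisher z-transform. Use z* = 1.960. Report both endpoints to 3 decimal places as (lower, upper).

(-0.900, -0.518)

z_r = atanh(-0.771) = -1.022789;  SE = 1/√(n−3) = 1/√19 = 0.229416
z-limits: -1.022789 ± 1.960·0.229416 = -1.022789 ± 0.449655 = [-1.472444, -0.573134]
ρ-limits: (tanh -1.472444, tanh -0.573134) = (-0.900, -0.518)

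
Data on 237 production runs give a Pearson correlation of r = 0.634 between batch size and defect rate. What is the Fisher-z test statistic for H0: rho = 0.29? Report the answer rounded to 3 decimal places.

6.876

Fisher z: atanh(0.634) = 0.748076, atanh(0.29) = 0.298566
z = (z_r − z_0)·√(n−3) = (0.748076 − 0.298566)·√234 = 0.449510 · 15.297059 = 6.876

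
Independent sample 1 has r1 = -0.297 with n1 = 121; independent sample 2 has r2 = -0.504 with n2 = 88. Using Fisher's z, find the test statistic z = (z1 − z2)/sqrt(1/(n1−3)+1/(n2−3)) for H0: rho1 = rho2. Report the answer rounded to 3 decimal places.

1.746

Fisher z-transforms: z1 = atanh(-0.297) = -0.306226, z2 = atanh(-0.504) = -0.554654; difference d = 0.248428
Var(d) = 1/118 + 1/85 = 0.0084746 + 0.0117647 = 0.0202393
z = d/√Var(d) = 0.248428 / √0.0202393 = 0.248428 / 0.142265 = 1.746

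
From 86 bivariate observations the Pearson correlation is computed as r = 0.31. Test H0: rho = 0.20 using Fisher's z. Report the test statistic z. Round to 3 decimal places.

z_r = atanh(0.31) = 0.320545,  z_0 = atanh(0.20) = 0.202733
SE = 1/√(n−3) = 1/√83 = 0.109764
z = (z_r − z_0)/SE = (0.320545 − 0.202733) / 0.109764 = 0.117812 / 0.109764 = 1.073

1.073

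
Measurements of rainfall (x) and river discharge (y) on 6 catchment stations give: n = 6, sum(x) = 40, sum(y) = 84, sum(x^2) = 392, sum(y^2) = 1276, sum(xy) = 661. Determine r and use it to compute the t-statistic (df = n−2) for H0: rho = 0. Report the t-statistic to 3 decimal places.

4.183

S_xy = nΣxy − ΣxΣy = 6·661 − 40·84 = 3966 − 3360 = 606
S_xx = nΣx² − (Σx)² = 6·392 − 40² = 2352 − 1600 = 752
S_yy = nΣy² − (Σy)² = 6·1276 − 84² = 7656 − 7056 = 600
r = S_xy / √(S_xx·S_yy) = 606 / √(752·600) = 606 / √451200 = 606 / 671.7142 = 0.9022
t = r·√(n−2)/√(1−r²) = 0.9022·√4 / √(1−0.813965) = 1.804400 / 0.431318 = 4.183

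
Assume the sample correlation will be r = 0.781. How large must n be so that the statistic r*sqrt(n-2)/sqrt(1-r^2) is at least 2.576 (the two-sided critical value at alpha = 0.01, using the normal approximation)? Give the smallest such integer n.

7

Need r·√(n−2)/√(1−r²) ≥ 2.576
√(n−2) ≥ 2.576·√(1−0.609961) / 0.781 = 2.576·0.624531 / 0.781 = 2.0599
n−2 ≥ 4.2432  ⇒  n ≥ 6.2432
Smallest integer n = 7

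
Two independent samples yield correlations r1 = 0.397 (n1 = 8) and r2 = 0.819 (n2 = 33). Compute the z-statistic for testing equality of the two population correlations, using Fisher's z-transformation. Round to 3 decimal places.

Fisher z-transforms: z1 = atanh(0.397) = 0.420083, z2 = atanh(0.819) = 1.153773; difference d = -0.733690
Var(d) = 1/5 + 1/30 = 0.2000000 + 0.0333333 = 0.2333333
z = d/√Var(d) = -0.733690 / √0.2333333 = -0.733690 / 0.483046 = -1.519

-1.519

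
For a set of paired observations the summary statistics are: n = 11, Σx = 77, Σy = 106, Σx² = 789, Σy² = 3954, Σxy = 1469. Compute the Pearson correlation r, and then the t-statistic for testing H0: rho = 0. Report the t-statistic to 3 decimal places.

Numerator: nΣxy − (Σx)(Σy) = 11·1469 − (77)(106) = 7997
Denominator: √[(nΣx²−(Σx)²)(nΣy²−(Σy)²)]
  nΣx²−(Σx)² = 11·789 − 5929 = 2750;  nΣy²−(Σy)² = 11·3954 − 11236 = 32258
  √(2750·32258) = √88709500 = 9418.5721
r = 7997 / 9418.5721 = 0.8491
t = r·√(n−2)/√(1−r²) = 0.8491·√9 / √(1−0.720971) = 2.547300 / 0.528232 = 4.822

4.822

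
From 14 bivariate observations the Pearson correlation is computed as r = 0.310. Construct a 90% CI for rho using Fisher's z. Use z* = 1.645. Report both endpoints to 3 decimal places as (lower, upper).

Fisher z: z_r = atanh(r) = ½·ln((1+0.310)/(1−0.310)) = 0.320545
SE(z) = 1/√(n−3) = 1/√11 = 0.301511
90% ⇒ z* = 1.645; margin = 1.645·0.301511 = 0.495986
CI on z-scale: (-0.175441, 0.816531)
Back-transform: tanh(-0.175441) = -0.173663, tanh(0.816531) = 0.673177

(-0.174, 0.673)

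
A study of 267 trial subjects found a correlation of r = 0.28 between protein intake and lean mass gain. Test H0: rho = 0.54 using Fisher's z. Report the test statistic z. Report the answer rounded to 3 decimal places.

-5.142

z_r = atanh(0.28) = 0.287682,  z_0 = atanh(0.54) = 0.604156
SE = 1/√(n−3) = 1/√264 = 0.061546
z = (z_r − z_0)/SE = (0.287682 − 0.604156) / 0.061546 = -0.316474 / 0.061546 = -5.142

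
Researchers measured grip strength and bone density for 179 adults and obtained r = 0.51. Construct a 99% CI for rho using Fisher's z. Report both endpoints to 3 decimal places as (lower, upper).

z_r = atanh(0.51) = 0.562730;  SE = 1/√(n−3) = 1/√176 = 0.075378
z-limits: 0.562730 ± 2.576·0.075378 = 0.562730 ± 0.194174 = [0.368556, 0.756904]
ρ-limits: (tanh 0.368556, tanh 0.756904) = (0.353, 0.639)

(0.353, 0.639)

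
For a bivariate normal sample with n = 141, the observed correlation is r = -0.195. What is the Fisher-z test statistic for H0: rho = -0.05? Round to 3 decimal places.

Fisher z: atanh(-0.195) = -0.197530, atanh(-0.05) = -0.050042
z = (z_r − z_0)·√(n−3) = (-0.197530 − (-0.050042))·√138 = -0.147488 · 11.747340 = -1.733

-1.733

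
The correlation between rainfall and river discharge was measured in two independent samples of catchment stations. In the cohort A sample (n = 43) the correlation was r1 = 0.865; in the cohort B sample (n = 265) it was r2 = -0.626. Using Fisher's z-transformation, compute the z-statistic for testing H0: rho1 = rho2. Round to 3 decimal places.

12.063

Fisher z-transforms: z1 = atanh(0.865) = 1.312871, z2 = atanh(-0.626) = -0.734811; difference d = 2.047682
Var(d) = 1/40 + 1/262 = 0.0250000 + 0.0038168 = 0.0288168
z = d/√Var(d) = 2.047682 / √0.0288168 = 2.047682 / 0.169755 = 12.063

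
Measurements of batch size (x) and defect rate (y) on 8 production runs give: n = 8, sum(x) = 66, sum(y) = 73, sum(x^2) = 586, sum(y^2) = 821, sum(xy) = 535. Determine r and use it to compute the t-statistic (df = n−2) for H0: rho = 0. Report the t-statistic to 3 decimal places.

S_xy = nΣxy − ΣxΣy = 8·535 − 66·73 = 4280 − 4818 = -538
S_xx = nΣx² − (Σx)² = 8·586 − 66² = 4688 − 4356 = 332
S_yy = nΣy² − (Σy)² = 8·821 − 73² = 6568 − 5329 = 1239
r = S_xy / √(S_xx·S_yy) = -538 / √(332·1239) = -538 / √411348 = -538 / 641.3642 = -0.8388
t = r·√(n−2)/√(1−r²) = -0.8388·√6 / √(1−0.703585) = -2.054632 / 0.544440 = -3.774

-3.774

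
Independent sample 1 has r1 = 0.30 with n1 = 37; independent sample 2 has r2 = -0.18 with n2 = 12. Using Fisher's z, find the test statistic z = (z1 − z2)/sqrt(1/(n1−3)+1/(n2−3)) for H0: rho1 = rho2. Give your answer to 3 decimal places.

1.311

z1 = atanh(0.30) = 0.309520,  z2 = atanh(-0.18) = -0.181983
SE = √(1/(n1−3) + 1/(n2−3)) = √(1/34 + 1/9) = √(0.0294118 + 0.1111111) = √0.1405229 = 0.374864
z = (z1 − z2)/SE = (0.309520 − (-0.181983)) / 0.374864 = 0.491503 / 0.374864 = 1.311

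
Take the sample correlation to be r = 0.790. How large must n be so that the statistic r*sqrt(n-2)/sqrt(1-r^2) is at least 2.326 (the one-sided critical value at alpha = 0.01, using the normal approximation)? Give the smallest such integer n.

6

r√(n−2)/√(1−r²) ≥ 2.326  ⇔  n−2 ≥ (2.326)²·(1−r²)/r²
(1−r²)/r² = (1−0.624100)/0.624100 = 0.6023
n ≥ 2 + 5.410276·0.6023 = 2 + 3.2586 = 5.2586
⌈5.2586⌉ = 6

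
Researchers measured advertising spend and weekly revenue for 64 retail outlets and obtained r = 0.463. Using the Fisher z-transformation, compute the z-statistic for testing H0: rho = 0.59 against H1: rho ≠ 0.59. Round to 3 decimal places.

-1.379

Fisher z: atanh(0.463) = 0.501123, atanh(0.59) = 0.677666
z = (z_r − z_0)·√(n−3) = (0.501123 − 0.677666)·√61 = -0.176543 · 7.810250 = -1.379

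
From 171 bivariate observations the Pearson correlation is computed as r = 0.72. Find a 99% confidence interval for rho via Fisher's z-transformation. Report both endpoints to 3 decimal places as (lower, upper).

(0.610, 0.803)

z_r = atanh(0.72) = 0.907645;  SE = 1/√(n−3) = 1/√168 = 0.077152
z-limits: 0.907645 ± 2.576·0.077152 = 0.907645 ± 0.198744 = [0.708901, 1.106389]
ρ-limits: (tanh 0.708901, tanh 1.106389) = (0.610, 0.803)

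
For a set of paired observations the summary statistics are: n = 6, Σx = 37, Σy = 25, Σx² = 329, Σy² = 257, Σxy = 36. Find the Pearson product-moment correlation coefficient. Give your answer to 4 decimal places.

S_xy = nΣxy − ΣxΣy = 6·36 − 37·25 = 216 − 925 = -709
S_xx = nΣx² − (Σx)² = 6·329 − 37² = 1974 − 1369 = 605
S_yy = nΣy² − (Σy)² = 6·257 − 25² = 1542 − 625 = 917
r = S_xy / √(S_xx·S_yy) = -709 / √(605·917) = -709 / √554785 = -709 / 744.8389 = -0.9519

-0.9519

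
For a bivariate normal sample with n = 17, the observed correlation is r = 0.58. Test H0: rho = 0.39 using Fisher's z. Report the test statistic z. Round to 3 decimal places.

0.938

Fisher z: atanh(0.58) = 0.662463, atanh(0.39) = 0.411800
z = (z_r − z_0)·√(n−3) = (0.662463 − 0.411800)·√14 = 0.250663 · 3.741657 = 0.938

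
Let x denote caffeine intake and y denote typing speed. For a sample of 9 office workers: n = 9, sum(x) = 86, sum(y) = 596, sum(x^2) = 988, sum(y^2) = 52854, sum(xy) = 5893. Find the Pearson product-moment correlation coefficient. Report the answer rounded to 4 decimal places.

0.1327

S_xy = nΣxy − ΣxΣy = 9·5893 − 86·596 = 53037 − 51256 = 1781
S_xx = nΣx² − (Σx)² = 9·988 − 86² = 8892 − 7396 = 1496
S_yy = nΣy² − (Σy)² = 9·52854 − 596² = 475686 − 355216 = 120470
r = S_xy / √(S_xx·S_yy) = 1781 / √(1496·120470) = 1781 / √180223120 = 1781 / 13424.7205 = 0.1327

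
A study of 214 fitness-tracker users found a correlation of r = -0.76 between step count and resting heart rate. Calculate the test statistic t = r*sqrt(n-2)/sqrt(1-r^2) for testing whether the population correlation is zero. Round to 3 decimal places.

-17.026

1 − r² = 1 − 0.5776 = 0.4224;  √(1−r²) = 0.649923
√(n−2) = √212 = 14.560220
t = r·√(n−2)/√(1−r²) = -0.76 · 14.560220 / 0.649923 = -17.026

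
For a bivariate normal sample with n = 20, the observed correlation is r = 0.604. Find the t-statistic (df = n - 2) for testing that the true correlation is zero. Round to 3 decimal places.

t = r·√(n−2) / √(1−r²) with r = 0.604, n = 20
  = 0.604·√18 / √(1 − 0.364816)
  = 0.604·4.242641 / 0.796984
  = 2.562555 / 0.796984 = 3.215

3.215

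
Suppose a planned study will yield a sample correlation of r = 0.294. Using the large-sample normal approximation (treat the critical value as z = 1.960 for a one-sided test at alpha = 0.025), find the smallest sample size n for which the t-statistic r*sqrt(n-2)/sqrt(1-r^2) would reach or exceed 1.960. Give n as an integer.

43

Need r·√(n−2)/√(1−r²) ≥ 1.960
√(n−2) ≥ 1.960·√(1−0.086436) / 0.294 = 1.960·0.955805 / 0.294 = 6.3720
n−2 ≥ 40.6024  ⇒  n ≥ 42.6024
Smallest integer n = 43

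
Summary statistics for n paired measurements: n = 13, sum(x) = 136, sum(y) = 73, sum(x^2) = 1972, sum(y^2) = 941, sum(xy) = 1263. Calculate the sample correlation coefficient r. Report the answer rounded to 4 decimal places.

S_xy = nΣxy − ΣxΣy = 13·1263 − 136·73 = 16419 − 9928 = 6491
S_xx = nΣx² − (Σx)² = 13·1972 − 136² = 25636 − 18496 = 7140
S_yy = nΣy² − (Σy)² = 13·941 − 73² = 12233 − 5329 = 6904
r = S_xy / √(S_xx·S_yy) = 6491 / √(7140·6904) = 6491 / √49294560 = 6491 / 7021.0085 = 0.9245

0.9245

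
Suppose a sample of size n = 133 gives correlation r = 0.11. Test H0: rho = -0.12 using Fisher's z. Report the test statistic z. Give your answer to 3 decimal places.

2.634

z_r = atanh(0.11) = 0.110447,  z_0 = atanh(-0.12) = -0.120581
SE = 1/√(n−3) = 1/√130 = 0.087706
z = (z_r − z_0)/SE = (0.110447 − (-0.120581)) / 0.087706 = 0.231028 / 0.087706 = 2.634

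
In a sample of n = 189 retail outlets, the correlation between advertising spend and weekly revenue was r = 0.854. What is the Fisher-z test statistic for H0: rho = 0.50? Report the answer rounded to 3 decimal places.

9.839

Fisher z: atanh(0.854) = 1.270747, atanh(0.50) = 0.549306
z = (z_r − z_0)·√(n−3) = (1.270747 − 0.549306)·√186 = 0.721441 · 13.638182 = 9.839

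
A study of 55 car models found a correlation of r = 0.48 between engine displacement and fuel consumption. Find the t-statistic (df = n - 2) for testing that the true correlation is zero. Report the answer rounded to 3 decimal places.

3.983

1 − r² = 1 − 0.2304 = 0.7696;  √(1−r²) = 0.877268
√(n−2) = √53 = 7.280110
t = r·√(n−2)/√(1−r²) = 0.48 · 7.280110 / 0.877268 = 3.983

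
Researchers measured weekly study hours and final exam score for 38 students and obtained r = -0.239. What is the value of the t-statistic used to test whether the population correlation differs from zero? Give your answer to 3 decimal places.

1 − r² = 1 − 0.057121 = 0.942879;  √(1−r²) = 0.971020
√(n−2) = √36 = 6.000000
t = r·√(n−2)/√(1−r²) = -0.239 · 6.000000 / 0.971020 = -1.477

-1.477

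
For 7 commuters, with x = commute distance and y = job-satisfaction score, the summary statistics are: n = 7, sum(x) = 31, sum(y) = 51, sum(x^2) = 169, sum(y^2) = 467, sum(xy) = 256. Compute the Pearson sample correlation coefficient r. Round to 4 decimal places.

0.5479

S_xy = nΣxy − ΣxΣy = 7·256 − 31·51 = 1792 − 1581 = 211
S_xx = nΣx² − (Σx)² = 7·169 − 31² = 1183 − 961 = 222
S_yy = nΣy² − (Σy)² = 7·467 − 51² = 3269 − 2601 = 668
r = S_xy / √(S_xx·S_yy) = 211 / √(222·668) = 211 / √148296 = 211 / 385.0922 = 0.5479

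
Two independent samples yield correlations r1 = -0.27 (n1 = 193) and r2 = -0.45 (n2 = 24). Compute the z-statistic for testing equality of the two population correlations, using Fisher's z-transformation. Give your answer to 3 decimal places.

0.904

Fisher z-transforms: z1 = atanh(-0.27) = -0.276864, z2 = atanh(-0.45) = -0.484700; difference d = 0.207836
Var(d) = 1/190 + 1/21 = 0.0052632 + 0.0476190 = 0.0528822
z = d/√Var(d) = 0.207836 / √0.0528822 = 0.207836 / 0.229961 = 0.904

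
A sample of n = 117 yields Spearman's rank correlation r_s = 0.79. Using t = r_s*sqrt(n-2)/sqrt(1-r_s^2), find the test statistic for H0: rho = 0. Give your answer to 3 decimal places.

13.818

1 − r_s² = 1 − 0.6241 = 0.3759;  √(1−r_s²) = 0.613107
√(n−2) = √115 = 10.723805
t = r_s·√(n−2)/√(1−r_s²) = 0.79 · 10.723805 / 0.613107 = 13.818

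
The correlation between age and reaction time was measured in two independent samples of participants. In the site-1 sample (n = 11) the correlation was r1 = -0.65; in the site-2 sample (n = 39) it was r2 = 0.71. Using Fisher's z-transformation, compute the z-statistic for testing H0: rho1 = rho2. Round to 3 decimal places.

Fisher z-transforms: z1 = atanh(-0.65) = -0.775299, z2 = atanh(0.71) = 0.887184; difference d = -1.662483
Var(d) = 1/8 + 1/36 = 0.1250000 + 0.0277778 = 0.1527778
z = d/√Var(d) = -1.662483 / √0.1527778 = -1.662483 / 0.390868 = -4.253

-4.253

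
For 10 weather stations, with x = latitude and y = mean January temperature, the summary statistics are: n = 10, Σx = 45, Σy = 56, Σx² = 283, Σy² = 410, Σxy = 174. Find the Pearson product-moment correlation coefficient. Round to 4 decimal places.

-0.8854

Numerator: nΣxy − (Σx)(Σy) = 10·174 − (45)(56) = -780
Denominator: √[(nΣx²−(Σx)²)(nΣy²−(Σy)²)]
  nΣx²−(Σx)² = 10·283 − 2025 = 805;  nΣy²−(Σy)² = 10·410 − 3136 = 964
  √(805·964) = √776020 = 880.9200
r = -780 / 880.9200 = -0.8854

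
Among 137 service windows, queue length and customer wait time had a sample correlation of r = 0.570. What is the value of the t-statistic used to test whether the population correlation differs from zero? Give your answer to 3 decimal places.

8.060

t = r·√(n−2) / √(1−r²) with r = 0.570, n = 137
  = 0.570·√135 / √(1 − 0.324900)
  = 0.570·11.618950 / 0.821645
  = 6.622801 / 0.821645 = 8.060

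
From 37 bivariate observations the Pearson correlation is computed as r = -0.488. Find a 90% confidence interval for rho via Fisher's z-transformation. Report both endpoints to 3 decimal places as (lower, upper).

Fisher z: z_r = atanh(r) = ½·ln((1+(-0.488))/(1−(-0.488))) = -0.533432
SE(z) = 1/√(n−3) = 1/√34 = 0.171499
90% ⇒ z* = 1.645; margin = 1.645·0.171499 = 0.282116
CI on z-scale: (-0.815548, -0.251316)
Back-transform: tanh(-0.815548) = -0.672639, tanh(-0.251316) = -0.246155

(-0.673, -0.246)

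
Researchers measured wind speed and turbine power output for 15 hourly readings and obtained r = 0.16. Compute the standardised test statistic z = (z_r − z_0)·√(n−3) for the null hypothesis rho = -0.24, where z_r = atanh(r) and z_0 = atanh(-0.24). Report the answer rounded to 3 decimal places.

1.407

z_r = atanh(0.16) = 0.161387,  z_0 = atanh(-0.24) = -0.244774
SE = 1/√(n−3) = 1/√12 = 0.288675
z = (z_r − z_0)/SE = (0.161387 − (-0.244774)) / 0.288675 = 0.406161 / 0.288675 = 1.407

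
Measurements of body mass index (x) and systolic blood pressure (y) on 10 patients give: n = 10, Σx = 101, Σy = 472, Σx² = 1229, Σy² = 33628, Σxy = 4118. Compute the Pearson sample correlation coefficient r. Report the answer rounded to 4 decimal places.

S_xy = nΣxy − ΣxΣy = 10·4118 − 101·472 = 41180 − 47672 = -6492
S_xx = nΣx² − (Σx)² = 10·1229 − 101² = 12290 − 10201 = 2089
S_yy = nΣy² − (Σy)² = 10·33628 − 472² = 336280 − 222784 = 113496
r = S_xy / √(S_xx·S_yy) = -6492 / √(2089·113496) = -6492 / √237093144 = -6492 / 15397.8292 = -0.4216

-0.4216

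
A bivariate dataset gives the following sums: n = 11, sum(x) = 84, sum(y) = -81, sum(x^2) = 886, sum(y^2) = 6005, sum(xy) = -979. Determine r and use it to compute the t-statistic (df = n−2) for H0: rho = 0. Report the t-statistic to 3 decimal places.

-0.990

S_xy = nΣxy − ΣxΣy = 11·(-979) − 84·(-81) = -10769 − (-6804) = -3965
S_xx = nΣx² − (Σx)² = 11·886 − 84² = 9746 − 7056 = 2690
S_yy = nΣy² − (Σy)² = 11·6005 − (-81)² = 66055 − 6561 = 59494
r = S_xy / √(S_xx·S_yy) = -3965 / √(2690·59494) = -3965 / √160038860 = -3965 / 12650.6466 = -0.3134
t = r·√(n−2)/√(1−r²) = -0.3134·√9 / √(1−0.098220) = -0.940200 / 0.949621 = -0.990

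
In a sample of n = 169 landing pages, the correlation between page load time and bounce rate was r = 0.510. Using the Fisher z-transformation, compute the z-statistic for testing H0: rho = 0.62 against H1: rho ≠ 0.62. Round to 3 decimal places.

-2.091

Fisher z: atanh(0.510) = 0.562730, atanh(0.62) = 0.725005
z = (z_r − z_0)·√(n−3) = (0.562730 − 0.725005)·√166 = -0.162275 · 12.884099 = -2.091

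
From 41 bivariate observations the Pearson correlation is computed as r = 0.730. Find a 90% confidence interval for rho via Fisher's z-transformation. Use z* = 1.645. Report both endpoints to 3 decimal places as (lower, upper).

z_r = atanh(0.730) = 0.928727;  SE = 1/√(n−3) = 1/√38 = 0.162221
z-limits: 0.928727 ± 1.645·0.162221 = 0.928727 ± 0.266854 = [0.661873, 1.195581]
ρ-limits: (tanh 0.661873, tanh 1.195581) = (0.580, 0.832)

(0.580, 0.832)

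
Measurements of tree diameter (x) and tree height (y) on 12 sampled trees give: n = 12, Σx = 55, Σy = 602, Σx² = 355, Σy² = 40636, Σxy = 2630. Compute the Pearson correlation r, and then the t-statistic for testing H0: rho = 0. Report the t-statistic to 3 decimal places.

-0.397

S_xy = nΣxy − ΣxΣy = 12·2630 − 55·602 = 31560 − 33110 = -1550
S_xx = nΣx² − (Σx)² = 12·355 − 55² = 4260 − 3025 = 1235
S_yy = nΣy² − (Σy)² = 12·40636 − 602² = 487632 − 362404 = 125228
r = S_xy / √(S_xx·S_yy) = -1550 / √(1235·125228) = -1550 / √154656580 = -1550 / 12436.0999 = -0.1246
t = r·√(n−2)/√(1−r²) = -0.1246·√10 / √(1−0.015525) = -0.394020 / 0.992207 = -0.397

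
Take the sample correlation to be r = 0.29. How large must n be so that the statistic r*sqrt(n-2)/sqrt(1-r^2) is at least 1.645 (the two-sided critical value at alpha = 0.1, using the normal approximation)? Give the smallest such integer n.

32

r√(n−2)/√(1−r²) ≥ 1.645  ⇔  n−2 ≥ (1.645)²·(1−r²)/r²
(1−r²)/r² = (1−0.0841)/0.0841 = 10.8906
n ≥ 2 + 2.706025·10.8906 = 2 + 29.4702 = 31.4702
⌈31.4702⌉ = 32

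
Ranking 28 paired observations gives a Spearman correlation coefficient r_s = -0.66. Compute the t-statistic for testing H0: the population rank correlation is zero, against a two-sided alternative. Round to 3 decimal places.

-4.480

t = r_s·√(n−2) / √(1−r_s²) with r_s = -0.66, n = 28
  = -0.66·√26 / √(1 − 0.4356)
  = -0.66·5.099020 / 0.751266
  = -3.365353 / 0.751266 = -4.480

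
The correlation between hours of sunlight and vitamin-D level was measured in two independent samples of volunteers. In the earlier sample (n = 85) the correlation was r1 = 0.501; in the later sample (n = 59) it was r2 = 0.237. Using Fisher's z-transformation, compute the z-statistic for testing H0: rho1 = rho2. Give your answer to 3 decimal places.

Fisher z-transforms: z1 = atanh(0.501) = 0.550640, z2 = atanh(0.237) = 0.241593; difference d = 0.309047
Var(d) = 1/82 + 1/56 = 0.0121951 + 0.0178571 = 0.0300522
z = d/√Var(d) = 0.309047 / √0.0300522 = 0.309047 / 0.173356 = 1.783

1.783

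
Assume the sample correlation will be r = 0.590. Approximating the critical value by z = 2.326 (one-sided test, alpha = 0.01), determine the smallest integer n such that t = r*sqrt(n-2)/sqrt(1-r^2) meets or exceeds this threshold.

Need r·√(n−2)/√(1−r²) ≥ 2.326
√(n−2) ≥ 2.326·√(1−0.348100) / 0.590 = 2.326·0.807403 / 0.590 = 3.1831
n−2 ≥ 10.1321  ⇒  n ≥ 12.1321
Smallest integer n = 13

13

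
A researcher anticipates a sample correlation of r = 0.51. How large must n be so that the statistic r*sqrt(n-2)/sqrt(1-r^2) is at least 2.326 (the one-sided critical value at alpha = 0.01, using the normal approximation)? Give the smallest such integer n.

Need r·√(n−2)/√(1−r²) ≥ 2.326
√(n−2) ≥ 2.326·√(1−0.2601) / 0.51 = 2.326·0.860174 / 0.51 = 3.9231
n−2 ≥ 15.3907  ⇒  n ≥ 17.3907
Smallest integer n = 18

18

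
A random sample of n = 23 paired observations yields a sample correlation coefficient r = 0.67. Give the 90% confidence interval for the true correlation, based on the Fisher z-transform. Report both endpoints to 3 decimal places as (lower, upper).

(0.416, 0.827)

z_r = atanh(0.67) = 0.810743;  SE = 1/√(n−3) = 1/√20 = 0.223607
z-limits: 0.810743 ± 1.645·0.223607 = 0.810743 ± 0.367834 = [0.442909, 1.178577]
ρ-limits: (tanh 0.442909, tanh 1.178577) = (0.416, 0.827)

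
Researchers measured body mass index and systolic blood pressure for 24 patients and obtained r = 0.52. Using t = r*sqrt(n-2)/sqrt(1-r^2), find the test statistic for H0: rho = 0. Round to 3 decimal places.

2.855

1 − r² = 1 − 0.2704 = 0.7296;  √(1−r²) = 0.854166
√(n−2) = √22 = 4.690416
t = r·√(n−2)/√(1−r²) = 0.52 · 4.690416 / 0.854166 = 2.855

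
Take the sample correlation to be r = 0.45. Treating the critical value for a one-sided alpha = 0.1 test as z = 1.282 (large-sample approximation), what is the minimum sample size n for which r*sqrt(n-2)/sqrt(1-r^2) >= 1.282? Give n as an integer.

9

r√(n−2)/√(1−r²) ≥ 1.282  ⇔  n−2 ≥ (1.282)²·(1−r²)/r²
(1−r²)/r² = (1−0.2025)/0.2025 = 3.9383
n ≥ 2 + 1.643524·3.9383 = 2 + 6.4727 = 8.4727
⌈8.4727⌉ = 9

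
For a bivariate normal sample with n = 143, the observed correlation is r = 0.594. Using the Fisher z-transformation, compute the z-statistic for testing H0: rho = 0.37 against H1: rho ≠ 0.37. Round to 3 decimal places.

z_r = atanh(0.594) = 0.683824,  z_0 = atanh(0.37) = 0.388423
SE = 1/√(n−3) = 1/√140 = 0.084515
z = (z_r − z_0)/SE = (0.683824 − 0.388423) / 0.084515 = 0.295401 / 0.084515 = 3.495

3.495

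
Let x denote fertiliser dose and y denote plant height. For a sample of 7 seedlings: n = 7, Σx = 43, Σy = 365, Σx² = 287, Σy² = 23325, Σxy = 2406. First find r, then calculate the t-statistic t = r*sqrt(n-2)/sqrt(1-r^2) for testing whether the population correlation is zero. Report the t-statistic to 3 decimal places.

S_xy = nΣxy − ΣxΣy = 7·2406 − 43·365 = 16842 − 15695 = 1147
S_xx = nΣx² − (Σx)² = 7·287 − 43² = 2009 − 1849 = 160
S_yy = nΣy² − (Σy)² = 7·23325 − 365² = 163275 − 133225 = 30050
r = S_xy / √(S_xx·S_yy) = 1147 / √(160·30050) = 1147 / √4808000 = 1147 / 2192.7152 = 0.5231
t = r·√(n−2)/√(1−r²) = 0.5231·√5 / √(1−0.273634) = 1.169687 / 0.852271 = 1.372

1.372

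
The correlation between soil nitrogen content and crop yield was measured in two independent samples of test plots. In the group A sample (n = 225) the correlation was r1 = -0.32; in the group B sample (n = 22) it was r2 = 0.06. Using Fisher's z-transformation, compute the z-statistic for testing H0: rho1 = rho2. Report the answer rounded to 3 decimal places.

Fisher z-transforms: z1 = atanh(-0.32) = -0.331647, z2 = atanh(0.06) = 0.060072; difference d = -0.391719
Var(d) = 1/222 + 1/19 = 0.0045045 + 0.0526316 = 0.0571361
z = d/√Var(d) = -0.391719 / √0.0571361 = -0.391719 / 0.239032 = -1.639

-1.639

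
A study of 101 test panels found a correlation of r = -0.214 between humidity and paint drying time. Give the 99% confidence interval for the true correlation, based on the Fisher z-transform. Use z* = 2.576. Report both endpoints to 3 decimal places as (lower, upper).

z_r = atanh(-0.214) = -0.217360;  SE = 1/√(n−3) = 1/√98 = 0.101015
z-limits: -0.217360 ± 2.576·0.101015 = -0.217360 ± 0.260215 = [-0.477575, 0.042855]
ρ-limits: (tanh -0.477575, tanh 0.042855) = (-0.444, 0.043)

(-0.444, 0.043)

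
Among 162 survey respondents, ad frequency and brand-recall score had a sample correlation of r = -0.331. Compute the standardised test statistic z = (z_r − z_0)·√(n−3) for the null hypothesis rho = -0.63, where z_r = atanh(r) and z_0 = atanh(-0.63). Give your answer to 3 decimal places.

5.012

z_r = atanh(-0.331) = -0.343951,  z_0 = atanh(-0.63) = -0.741416
SE = 1/√(n−3) = 1/√159 = 0.079305
z = (z_r − z_0)/SE = (-0.343951 − (-0.741416)) / 0.079305 = 0.397465 / 0.079305 = 5.012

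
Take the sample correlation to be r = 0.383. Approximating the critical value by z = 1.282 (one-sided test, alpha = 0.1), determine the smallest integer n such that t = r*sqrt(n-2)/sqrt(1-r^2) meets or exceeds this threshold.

Need r·√(n−2)/√(1−r²) ≥ 1.282
√(n−2) ≥ 1.282·√(1−0.146689) / 0.383 = 1.282·0.923748 / 0.383 = 3.0920
n−2 ≥ 9.5605  ⇒  n ≥ 11.5605
Smallest integer n = 12

12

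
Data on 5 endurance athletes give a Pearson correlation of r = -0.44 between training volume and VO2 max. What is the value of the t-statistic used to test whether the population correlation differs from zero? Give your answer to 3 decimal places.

1 − r² = 1 − 0.1936 = 0.8064;  √(1−r²) = 0.897998
√(n−2) = √3 = 1.732051
t = r·√(n−2)/√(1−r²) = -0.44 · 1.732051 / 0.897998 = -0.849

-0.849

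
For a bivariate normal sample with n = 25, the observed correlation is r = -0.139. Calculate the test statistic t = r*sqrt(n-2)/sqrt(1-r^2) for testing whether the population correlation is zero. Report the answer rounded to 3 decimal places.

1 − r² = 1 − 0.019321 = 0.980679;  √(1−r²) = 0.990292
√(n−2) = √23 = 4.795832
t = r·√(n−2)/√(1−r²) = -0.139 · 4.795832 / 0.990292 = -0.673

-0.673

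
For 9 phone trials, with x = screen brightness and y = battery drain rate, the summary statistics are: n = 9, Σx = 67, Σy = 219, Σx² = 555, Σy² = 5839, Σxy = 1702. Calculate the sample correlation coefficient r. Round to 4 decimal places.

0.4232

S_xy = nΣxy − ΣxΣy = 9·1702 − 67·219 = 15318 − 14673 = 645
S_xx = nΣx² − (Σx)² = 9·555 − 67² = 4995 − 4489 = 506
S_yy = nΣy² − (Σy)² = 9·5839 − 219² = 52551 − 47961 = 4590
r = S_xy / √(S_xx·S_yy) = 645 / √(506·4590) = 645 / √2322540 = 645 / 1523.9882 = 0.4232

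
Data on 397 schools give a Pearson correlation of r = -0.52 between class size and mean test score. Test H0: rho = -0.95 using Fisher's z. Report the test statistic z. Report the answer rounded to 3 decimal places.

z_r = atanh(-0.52) = -0.576340,  z_0 = atanh(-0.95) = -1.831781
SE = 1/√(n−3) = 1/√394 = 0.050379
z = (z_r − z_0)/SE = (-0.576340 − (-1.831781)) / 0.050379 = 1.255441 / 0.050379 = 24.920

24.920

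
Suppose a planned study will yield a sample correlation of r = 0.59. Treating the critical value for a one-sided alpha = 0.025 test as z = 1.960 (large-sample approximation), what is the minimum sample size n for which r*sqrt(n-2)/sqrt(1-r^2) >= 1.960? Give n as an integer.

Need r·√(n−2)/√(1−r²) ≥ 1.960
√(n−2) ≥ 1.960·√(1−0.3481) / 0.59 = 1.960·0.807403 / 0.59 = 2.6822
n−2 ≥ 7.1942  ⇒  n ≥ 9.1942
Smallest integer n = 10

10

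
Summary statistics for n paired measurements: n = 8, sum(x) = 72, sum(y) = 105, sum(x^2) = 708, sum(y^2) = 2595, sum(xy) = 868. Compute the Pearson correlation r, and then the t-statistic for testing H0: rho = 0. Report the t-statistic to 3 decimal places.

-0.728

Numerator: nΣxy − (Σx)(Σy) = 8·868 − (72)(105) = -616
Denominator: √[(nΣx²−(Σx)²)(nΣy²−(Σy)²)]
  nΣx²−(Σx)² = 8·708 − 5184 = 480;  nΣy²−(Σy)² = 8·2595 − 11025 = 9735
  √(480·9735) = √4672800 = 2161.6660
r = -616 / 2161.6660 = -0.2850
t = r·√(n−2)/√(1−r²) = -0.2850·√6 / √(1−0.081225) = -0.698105 / 0.958528 = -0.728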